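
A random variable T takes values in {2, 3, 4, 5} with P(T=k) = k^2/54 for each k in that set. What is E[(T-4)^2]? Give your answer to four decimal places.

0.9259

E[(T-4)^2] = Σ (t-4)^2·P(T=t)
 = 4·2/27 + 1·1/6 + 0·8/27 + 1·25/54
 = 8/27 + 1/6 + 0 + 25/54
 = 25/27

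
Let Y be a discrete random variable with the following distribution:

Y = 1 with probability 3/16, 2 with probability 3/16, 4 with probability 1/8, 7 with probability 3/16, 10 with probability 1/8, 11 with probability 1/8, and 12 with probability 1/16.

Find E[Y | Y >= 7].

9.375

P(Y >= 7) = 3/16 + 1/8 + 1/8 + 1/16 = 1/2.
E[Y | Y >= 7] = [7·3/16 + 10·1/8 + 11·1/8 + 12·1/16] / (1/2)
 = 75/16 / (1/2)
 = 75/8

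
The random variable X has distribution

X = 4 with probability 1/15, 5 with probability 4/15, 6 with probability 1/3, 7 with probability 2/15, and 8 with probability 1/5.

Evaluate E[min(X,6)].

5.6

E[min(X,6)] = Σ min(x,6)·P(X=x)
 = 4·1/15 + 5·4/15 + 6·1/3 + 6·2/15 + 6·1/5
 = 4/15 + 4/3 + 2 + 4/5 + 6/5
 = 28/5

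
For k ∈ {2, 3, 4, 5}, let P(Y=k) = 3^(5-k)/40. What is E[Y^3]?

19.4

E[Y^3] = Σ y^3·P(Y=y)
 = 8·27/40 + 27·9/40 + 64·3/40 + 125·1/40
 = 27/5 + 243/40 + 24/5 + 25/8
 = 97/5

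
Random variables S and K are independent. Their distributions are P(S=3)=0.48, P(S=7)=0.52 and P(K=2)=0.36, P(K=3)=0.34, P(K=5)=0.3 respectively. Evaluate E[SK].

E[SK] = Σ_s Σ_k sk · P(S=s)P(K=k)
 = 6·0.1728 + 9·0.1632 + 15·0.144 + 14·0.1872 + 21·0.1768 + 35·0.156
 = 1.0368 + 1.4688 + 2.16 + 2.6208 + 3.7128 + 5.46
 = 16.4592

16.4592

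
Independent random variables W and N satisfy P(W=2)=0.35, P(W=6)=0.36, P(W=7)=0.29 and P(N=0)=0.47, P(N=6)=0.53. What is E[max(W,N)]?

E[max(W,N)] = Σ_w Σ_n max(w,n) · P(W=w)P(N=n)
 = 2·0.1645 + 6·0.1855 + 6·0.1692 + 6·0.1908 + 7·0.1363 + 7·0.1537
 = 0.329 + 1.113 + 1.0152 + 1.1448 + 0.9541 + 1.0759
 = 5.632

5.632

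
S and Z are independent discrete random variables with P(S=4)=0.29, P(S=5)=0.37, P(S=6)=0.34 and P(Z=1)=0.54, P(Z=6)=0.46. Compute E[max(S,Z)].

5.487

E[max(S,Z)] = Σ_s Σ_z max(s,z) · P(S=s)P(Z=z)
 = 4·0.1566 + 6·0.1334 + 5·0.1998 + 6·0.1702 + 6·0.1836 + 6·0.1564
 = 0.6264 + 0.8004 + 0.999 + 1.0212 + 1.1016 + 0.9384
 = 5.487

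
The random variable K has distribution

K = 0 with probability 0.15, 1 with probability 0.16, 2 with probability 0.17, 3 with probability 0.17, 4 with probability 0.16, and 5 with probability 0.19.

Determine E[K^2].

E[K^2] = Σ k^2·P(K=k)
 = 0·0.15 + 1·0.16 + 4·0.17 + 9·0.17 + 16·0.16 + 25·0.19
 = 0 + 0.16 + 0.68 + 1.53 + 2.56 + 4.75
 = 9.68

9.68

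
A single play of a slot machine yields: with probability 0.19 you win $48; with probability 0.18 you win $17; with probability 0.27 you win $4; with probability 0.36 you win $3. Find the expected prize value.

14.34

E[payout] = 48·0.19 + 17·0.18 + 4·0.27 + 3·0.36
 = 9.12 + 3.06 + 1.08 + 1.08
 = 14.34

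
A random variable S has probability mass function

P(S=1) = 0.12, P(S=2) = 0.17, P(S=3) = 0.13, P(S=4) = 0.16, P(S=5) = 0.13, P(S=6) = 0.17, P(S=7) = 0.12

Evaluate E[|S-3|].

E[|S-3|] = Σ |s-3|·P(S=s)
 = 2·0.12 + 1·0.17 + 0·0.13 + 1·0.16 + 2·0.13 + 3·0.17 + 4·0.12
 = 0.24 + 0.17 + 0 + 0.16 + 0.26 + 0.51 + 0.48
 = 1.82

1.82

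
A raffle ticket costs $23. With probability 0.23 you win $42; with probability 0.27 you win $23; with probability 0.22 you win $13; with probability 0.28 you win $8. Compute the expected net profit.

-2.03

E[payout] = 42·0.23 + 23·0.27 + 13·0.22 + 8·0.28
 = 9.66 + 6.21 + 2.86 + 2.24
 = 20.97
Net = 20.97 - 23 = -2.03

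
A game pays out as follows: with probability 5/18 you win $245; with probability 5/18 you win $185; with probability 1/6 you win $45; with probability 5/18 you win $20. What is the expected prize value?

E[payout] = 245·5/18 + 185·5/18 + 45·1/6 + 20·5/18
 = 1225/18 + 925/18 + 15/2 + 50/9
 = 265/2

132.5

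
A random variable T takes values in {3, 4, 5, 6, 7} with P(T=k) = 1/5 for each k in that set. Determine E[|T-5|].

1.2

E[|T-5|] = Σ |t-5|·P(T=t)
 = 2·1/5 + 1·1/5 + 0·1/5 + 1·1/5 + 2·1/5
 = 2/5 + 1/5 + 0 + 1/5 + 2/5
 = 6/5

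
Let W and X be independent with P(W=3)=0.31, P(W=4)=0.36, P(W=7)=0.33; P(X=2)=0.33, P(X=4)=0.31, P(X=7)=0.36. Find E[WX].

E[WX] = Σ_w Σ_x wx · P(W=w)P(X=x)
 = 6·0.1023 + 12·0.0961 + 21·0.1116 + 8·0.1188 + 16·0.1116 + 28·0.1296 + 14·0.1089 + 28·0.1023 + 49·0.1188
 = 0.6138 + 1.1532 + 2.3436 + 0.9504 + 1.7856 + 3.6288 + 1.5246 + 2.8644 + 5.8212
 = 20.6856

20.6856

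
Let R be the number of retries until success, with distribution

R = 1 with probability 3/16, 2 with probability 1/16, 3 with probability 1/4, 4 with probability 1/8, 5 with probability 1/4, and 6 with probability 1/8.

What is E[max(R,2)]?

E[max(R,2)] = Σ max(r,2)·P(R=r)
 = 2·3/16 + 2·1/16 + 3·1/4 + 4·1/8 + 5·1/4 + 6·1/8
 = 3/8 + 1/8 + 3/4 + 1/2 + 5/4 + 3/4
 = 15/4

3.75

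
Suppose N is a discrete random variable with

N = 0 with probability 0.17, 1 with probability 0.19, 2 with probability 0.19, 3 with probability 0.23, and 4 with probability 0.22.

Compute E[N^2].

6.54

E[N^2] = Σ n^2·P(N=n)
 = 0·0.17 + 1·0.19 + 4·0.19 + 9·0.23 + 16·0.22
 = 0 + 0.19 + 0.76 + 2.07 + 3.52
 = 6.54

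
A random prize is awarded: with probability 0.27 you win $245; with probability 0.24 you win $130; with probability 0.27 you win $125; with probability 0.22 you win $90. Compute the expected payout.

150.9

E[payout] = 245·0.27 + 130·0.24 + 125·0.27 + 90·0.22
 = 66.15 + 31.2 + 33.75 + 19.8
 = 150.9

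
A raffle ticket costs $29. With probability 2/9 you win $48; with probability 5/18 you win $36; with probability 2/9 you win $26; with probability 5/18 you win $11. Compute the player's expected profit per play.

0.5

E[payout] = 48·2/9 + 36·5/18 + 26·2/9 + 11·5/18
 = 32/3 + 10 + 52/9 + 55/18
 = 59/2
Net = 59/2 - 29 = 1/2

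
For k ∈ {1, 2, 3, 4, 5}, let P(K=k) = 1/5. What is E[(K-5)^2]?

E[(K-5)^2] = Σ (k-5)^2·P(K=k)
 = 16·1/5 + 9·1/5 + 4·1/5 + 1·1/5 + 0·1/5
 = 16/5 + 9/5 + 4/5 + 1/5 + 0
 = 6

6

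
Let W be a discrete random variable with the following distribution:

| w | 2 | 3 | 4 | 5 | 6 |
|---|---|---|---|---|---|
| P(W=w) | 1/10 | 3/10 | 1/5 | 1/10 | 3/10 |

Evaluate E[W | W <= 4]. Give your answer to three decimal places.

3.167

P(W <= 4) = 1/10 + 3/10 + 1/5 = 3/5.
E[W | W <= 4] = [2·1/10 + 3·3/10 + 4·1/5] / (3/5)
 = 19/10 / (3/5)
 = 19/6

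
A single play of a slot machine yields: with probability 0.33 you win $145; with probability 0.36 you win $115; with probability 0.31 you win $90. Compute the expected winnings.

117.15

E[payout] = 145·0.33 + 115·0.36 + 90·0.31
 = 47.85 + 41.4 + 27.9
 = 117.15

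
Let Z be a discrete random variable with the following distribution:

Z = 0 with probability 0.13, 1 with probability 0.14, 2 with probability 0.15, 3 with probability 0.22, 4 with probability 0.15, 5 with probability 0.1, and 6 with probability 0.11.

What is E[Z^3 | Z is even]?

64

P(Z is even) = 0.13 + 0.15 + 0.15 + 0.11 = 0.54.
E[Z^3 | Z is even] = [0·0.13 + 8·0.15 + 64·0.15 + 216·0.11] / 0.54
 = 34.56 / 0.54
 = 64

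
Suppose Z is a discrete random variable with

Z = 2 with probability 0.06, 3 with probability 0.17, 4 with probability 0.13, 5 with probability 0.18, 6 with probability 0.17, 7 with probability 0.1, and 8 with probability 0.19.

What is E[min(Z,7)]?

5.1

E[min(Z,7)] = Σ min(z,7)·P(Z=z)
 = 2·0.06 + 3·0.17 + 4·0.13 + 5·0.18 + 6·0.17 + 7·0.1 + 7·0.19
 = 0.12 + 0.51 + 0.52 + 0.9 + 1.02 + 0.7 + 1.33
 = 5.1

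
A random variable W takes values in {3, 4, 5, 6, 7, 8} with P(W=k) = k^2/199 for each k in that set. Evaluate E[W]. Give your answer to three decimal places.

6.467

E[W] = Σ w·P(W=w)
 = 3·9/199 + 4·16/199 + 5·25/199 + 6·36/199 + 7·49/199 + 8·64/199
 = 27/199 + 64/199 + 125/199 + 216/199 + 343/199 + 512/199
 = 1287/199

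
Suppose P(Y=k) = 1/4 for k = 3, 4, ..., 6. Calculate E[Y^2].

E[Y^2] = Σ y^2·P(Y=y)
 = 9·1/4 + 16·1/4 + 25·1/4 + 36·1/4
 = 9/4 + 4 + 25/4 + 9
 = 43/2

21.5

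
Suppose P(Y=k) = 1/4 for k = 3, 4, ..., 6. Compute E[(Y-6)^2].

E[(Y-6)^2] = Σ (y-6)^2·P(Y=y)
 = 9·1/4 + 4·1/4 + 1·1/4 + 0·1/4
 = 9/4 + 1 + 1/4 + 0
 = 7/2

3.5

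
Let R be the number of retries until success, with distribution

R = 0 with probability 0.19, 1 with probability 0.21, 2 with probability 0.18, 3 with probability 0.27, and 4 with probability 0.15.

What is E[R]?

1.98

E[R] = Σ r·P(R=r)
 = 0·0.19 + 1·0.21 + 2·0.18 + 3·0.27 + 4·0.15
 = 0 + 0.21 + 0.36 + 0.81 + 0.6
 = 1.98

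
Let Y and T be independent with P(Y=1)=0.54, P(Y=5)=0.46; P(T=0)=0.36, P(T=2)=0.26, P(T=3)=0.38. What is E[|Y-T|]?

2.2816

E[|Y-T|] = Σ_y Σ_t |y-t| · P(Y=y)P(T=t)
 = 1·0.1944 + 1·0.1404 + 2·0.2052 + 5·0.1656 + 3·0.1196 + 2·0.1748
 = 0.1944 + 0.1404 + 0.4104 + 0.828 + 0.3588 + 0.3496
 = 2.2816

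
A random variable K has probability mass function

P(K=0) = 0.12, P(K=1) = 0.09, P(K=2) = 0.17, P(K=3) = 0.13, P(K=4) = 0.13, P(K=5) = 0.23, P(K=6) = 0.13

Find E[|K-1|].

2.51

E[|K-1|] = Σ |k-1|·P(K=k)
 = 1·0.12 + 0·0.09 + 1·0.17 + 2·0.13 + 3·0.13 + 4·0.23 + 5·0.13
 = 0.12 + 0 + 0.17 + 0.26 + 0.39 + 0.92 + 0.65
 = 2.51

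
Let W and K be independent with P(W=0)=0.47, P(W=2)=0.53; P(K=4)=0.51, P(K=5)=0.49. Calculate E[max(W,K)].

4.49

E[max(W,K)] = Σ_w Σ_k max(w,k) · P(W=w)P(K=k)
 = 4·0.2397 + 5·0.2303 + 4·0.2703 + 5·0.2597
 = 0.9588 + 1.1515 + 1.0812 + 1.2985
 = 4.49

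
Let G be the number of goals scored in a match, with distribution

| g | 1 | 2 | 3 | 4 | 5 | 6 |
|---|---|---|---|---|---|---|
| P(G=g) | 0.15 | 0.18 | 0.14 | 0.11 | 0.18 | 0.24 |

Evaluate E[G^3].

86.75

E[G^3] = Σ g^3·P(G=g)
 = 1·0.15 + 8·0.18 + 27·0.14 + 64·0.11 + 125·0.18 + 216·0.24
 = 0.15 + 1.44 + 3.78 + 7.04 + 22.5 + 51.84
 = 86.75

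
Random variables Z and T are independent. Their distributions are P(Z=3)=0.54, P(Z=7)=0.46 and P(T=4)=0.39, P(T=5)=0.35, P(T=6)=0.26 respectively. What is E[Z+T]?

9.71

E[Z+T] = Σ_z Σ_t (z+t) · P(Z=z)P(T=t)
 = 7·0.2106 + 8·0.189 + 9·0.1404 + 11·0.1794 + 12·0.161 + 13·0.1196
 = 1.4742 + 1.512 + 1.2636 + 1.9734 + 1.932 + 1.5548
 = 9.71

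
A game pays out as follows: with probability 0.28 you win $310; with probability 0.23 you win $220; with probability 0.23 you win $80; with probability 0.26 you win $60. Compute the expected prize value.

171.4

E[payout] = 310·0.28 + 220·0.23 + 80·0.23 + 60·0.26
 = 86.8 + 50.6 + 18.4 + 15.6
 = 171.4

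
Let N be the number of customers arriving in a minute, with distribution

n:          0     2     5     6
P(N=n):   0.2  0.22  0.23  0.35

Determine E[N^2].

19.23

E[N^2] = Σ n^2·P(N=n)
 = 0·0.2 + 4·0.22 + 25·0.23 + 36·0.35
 = 0 + 0.88 + 5.75 + 12.6
 = 19.23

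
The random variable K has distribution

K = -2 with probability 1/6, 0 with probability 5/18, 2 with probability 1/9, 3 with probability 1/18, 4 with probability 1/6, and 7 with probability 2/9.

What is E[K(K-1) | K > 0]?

21.4

P(K > 0) = 1/9 + 1/18 + 1/6 + 2/9 = 5/9.
E[K(K-1) | K > 0] = [2·1/9 + 6·1/18 + 12·1/6 + 42·2/9] / (5/9)
 = 107/9 / (5/9)
 = 107/5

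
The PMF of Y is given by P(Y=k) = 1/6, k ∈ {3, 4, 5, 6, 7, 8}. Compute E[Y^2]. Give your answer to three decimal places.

33.167

E[Y^2] = Σ y^2·P(Y=y)
 = 9·1/6 + 16·1/6 + 25·1/6 + 36·1/6 + 49·1/6 + 64·1/6
 = 3/2 + 8/3 + 25/6 + 6 + 49/6 + 32/3
 = 199/6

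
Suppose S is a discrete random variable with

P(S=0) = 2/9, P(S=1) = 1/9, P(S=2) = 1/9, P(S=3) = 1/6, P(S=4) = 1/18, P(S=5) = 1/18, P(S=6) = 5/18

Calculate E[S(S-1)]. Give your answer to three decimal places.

11.333

E[S(S-1)] = Σ s(s-1)·P(S=s)
 = 0·2/9 + 0·1/9 + 2·1/9 + 6·1/6 + 12·1/18 + 20·1/18 + 30·5/18
 = 0 + 0 + 2/9 + 1 + 2/3 + 10/9 + 25/3
 = 34/3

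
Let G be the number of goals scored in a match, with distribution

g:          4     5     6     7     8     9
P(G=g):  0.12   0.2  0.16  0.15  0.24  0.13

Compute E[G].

6.58

E[G] = Σ g·P(G=g)
 = 4·0.12 + 5·0.2 + 6·0.16 + 7·0.15 + 8·0.24 + 9·0.13
 = 0.48 + 1 + 0.96 + 1.05 + 1.92 + 1.17
 = 6.58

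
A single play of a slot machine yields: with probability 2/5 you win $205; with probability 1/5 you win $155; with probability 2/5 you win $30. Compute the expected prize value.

E[payout] = 205·2/5 + 155·1/5 + 30·2/5
 = 82 + 31 + 12
 = 125

125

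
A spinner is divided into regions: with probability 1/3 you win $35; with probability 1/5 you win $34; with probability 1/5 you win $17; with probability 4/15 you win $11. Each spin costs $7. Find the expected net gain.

E[payout] = 35·1/3 + 34·1/5 + 17·1/5 + 11·4/15
 = 35/3 + 34/5 + 17/5 + 44/15
 = 124/5
Net = 124/5 - 7 = 89/5

17.8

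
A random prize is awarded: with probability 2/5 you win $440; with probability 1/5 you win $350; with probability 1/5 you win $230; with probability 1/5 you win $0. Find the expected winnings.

E[payout] = 440·2/5 + 350·1/5 + 230·1/5 + 0·1/5
 = 176 + 70 + 46 + 0
 = 292

292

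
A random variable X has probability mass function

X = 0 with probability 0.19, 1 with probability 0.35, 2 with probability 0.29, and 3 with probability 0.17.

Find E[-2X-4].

-6.88

E[-2X-4] = Σ (-2x-4)·P(X=x)
 = (-4)·0.19 + (-6)·0.35 + (-8)·0.29 + (-10)·0.17
 = (-0.76) + (-2.1) + (-2.32) + (-1.7)
 = -6.88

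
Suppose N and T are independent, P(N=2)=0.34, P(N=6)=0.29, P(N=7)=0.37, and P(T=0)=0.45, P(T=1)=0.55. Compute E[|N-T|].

4.46

E[|N-T|] = Σ_n Σ_t |n-t| · P(N=n)P(T=t)
 = 2·0.153 + 1·0.187 + 6·0.1305 + 5·0.1595 + 7·0.1665 + 6·0.2035
 = 0.306 + 0.187 + 0.783 + 0.7975 + 1.1655 + 1.221
 = 4.46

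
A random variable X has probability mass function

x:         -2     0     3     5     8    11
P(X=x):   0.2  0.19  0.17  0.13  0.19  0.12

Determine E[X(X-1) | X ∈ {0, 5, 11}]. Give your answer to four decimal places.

35.9091

P(X ∈ {0, 5, 11}) = 0.19 + 0.13 + 0.12 = 0.44.
E[X(X-1) | X ∈ {0, 5, 11}] = [0·0.19 + 20·0.13 + 110·0.12] / 0.44
 = 15.8 / 0.44
 = 395/11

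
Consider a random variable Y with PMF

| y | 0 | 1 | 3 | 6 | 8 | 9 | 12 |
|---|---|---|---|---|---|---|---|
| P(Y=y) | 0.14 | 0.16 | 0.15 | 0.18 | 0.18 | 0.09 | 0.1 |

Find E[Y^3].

373.66

E[Y^3] = Σ y^3·P(Y=y)
 = 0·0.14 + 1·0.16 + 27·0.15 + 216·0.18 + 512·0.18 + 729·0.09 + 1728·0.1
 = 0 + 0.16 + 4.05 + 38.88 + 92.16 + 65.61 + 172.8
 = 373.66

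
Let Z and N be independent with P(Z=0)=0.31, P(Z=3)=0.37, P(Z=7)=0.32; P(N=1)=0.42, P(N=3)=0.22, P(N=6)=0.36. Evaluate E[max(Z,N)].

4.754

E[max(Z,N)] = Σ_z Σ_n max(z,n) · P(Z=z)P(N=n)
 = 1·0.1302 + 3·0.0682 + 6·0.1116 + 3·0.1554 + 3·0.0814 + 6·0.1332 + 7·0.1344 + 7·0.0704 + 7·0.1152
 = 0.1302 + 0.2046 + 0.6696 + 0.4662 + 0.2442 + 0.7992 + 0.9408 + 0.4928 + 0.8064
 = 4.754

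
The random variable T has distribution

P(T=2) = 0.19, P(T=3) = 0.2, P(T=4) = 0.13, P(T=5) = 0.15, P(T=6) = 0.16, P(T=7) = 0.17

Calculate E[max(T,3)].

4.59

E[max(T,3)] = Σ max(t,3)·P(T=t)
 = 3·0.19 + 3·0.2 + 4·0.13 + 5·0.15 + 6·0.16 + 7·0.17
 = 0.57 + 0.6 + 0.52 + 0.75 + 0.96 + 1.19
 = 4.59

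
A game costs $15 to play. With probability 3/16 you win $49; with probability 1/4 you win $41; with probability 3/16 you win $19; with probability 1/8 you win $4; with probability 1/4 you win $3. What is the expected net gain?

9.25

E[payout] = 49·3/16 + 41·1/4 + 19·3/16 + 4·1/8 + 3·1/4
 = 147/16 + 41/4 + 57/16 + 1/2 + 3/4
 = 97/4
Net = 97/4 - 15 = 37/4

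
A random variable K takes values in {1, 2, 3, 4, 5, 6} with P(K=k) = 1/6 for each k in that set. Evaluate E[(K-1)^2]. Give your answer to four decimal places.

E[(K-1)^2] = Σ (k-1)^2·P(K=k)
 = 0·1/6 + 1·1/6 + 4·1/6 + 9·1/6 + 16·1/6 + 25·1/6
 = 0 + 1/6 + 2/3 + 3/2 + 8/3 + 25/6
 = 55/6

9.1667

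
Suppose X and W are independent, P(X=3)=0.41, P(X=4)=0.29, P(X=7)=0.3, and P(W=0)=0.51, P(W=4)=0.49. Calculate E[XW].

E[XW] = Σ_x Σ_w xw · P(X=x)P(W=w)
 = 0·0.2091 + 12·0.2009 + 0·0.1479 + 16·0.1421 + 0·0.153 + 28·0.147
 = 0 + 2.4108 + 0 + 2.2736 + 0 + 4.116
 = 8.8004

8.8004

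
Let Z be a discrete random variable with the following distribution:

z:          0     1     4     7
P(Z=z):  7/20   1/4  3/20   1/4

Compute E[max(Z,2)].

E[max(Z,2)] = Σ max(z,2)·P(Z=z)
 = 2·7/20 + 2·1/4 + 4·3/20 + 7·1/4
 = 7/10 + 1/2 + 3/5 + 7/4
 = 71/20

3.55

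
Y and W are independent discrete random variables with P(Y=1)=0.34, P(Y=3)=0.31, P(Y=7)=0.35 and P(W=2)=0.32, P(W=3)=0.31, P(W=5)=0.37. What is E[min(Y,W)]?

2.3678

E[min(Y,W)] = Σ_y Σ_w min(y,w) · P(Y=y)P(W=w)
 = 1·0.1088 + 1·0.1054 + 1·0.1258 + 2·0.0992 + 3·0.0961 + 3·0.1147 + 2·0.112 + 3·0.1085 + 5·0.1295
 = 0.1088 + 0.1054 + 0.1258 + 0.1984 + 0.2883 + 0.3441 + 0.224 + 0.3255 + 0.6475
 = 2.3678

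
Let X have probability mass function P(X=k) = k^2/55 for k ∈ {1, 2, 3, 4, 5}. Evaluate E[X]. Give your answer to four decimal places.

E[X] = Σ x·P(X=x)
 = 1·1/55 + 2·4/55 + 3·9/55 + 4·16/55 + 5·5/11
 = 1/55 + 8/55 + 27/55 + 64/55 + 25/11
 = 45/11

4.0909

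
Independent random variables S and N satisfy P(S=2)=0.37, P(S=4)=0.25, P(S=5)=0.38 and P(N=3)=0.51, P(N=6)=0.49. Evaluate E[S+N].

8.11

E[S+N] = Σ_s Σ_n (s+n) · P(S=s)P(N=n)
 = 5·0.1887 + 8·0.1813 + 7·0.1275 + 10·0.1225 + 8·0.1938 + 11·0.1862
 = 0.9435 + 1.4504 + 0.8925 + 1.225 + 1.5504 + 2.0482
 = 8.11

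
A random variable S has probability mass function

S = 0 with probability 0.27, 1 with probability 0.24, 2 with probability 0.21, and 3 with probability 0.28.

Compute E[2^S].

E[2^S] = Σ 2^s·P(S=s)
 = 1·0.27 + 2·0.24 + 4·0.21 + 8·0.28
 = 0.27 + 0.48 + 0.84 + 2.24
 = 3.83

3.83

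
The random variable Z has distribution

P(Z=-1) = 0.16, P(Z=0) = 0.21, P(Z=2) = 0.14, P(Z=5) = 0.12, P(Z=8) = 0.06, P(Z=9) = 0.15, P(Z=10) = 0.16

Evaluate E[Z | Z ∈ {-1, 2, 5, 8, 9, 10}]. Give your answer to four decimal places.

P(Z ∈ {-1, 2, 5, 8, 9, 10}) = 0.16 + 0.14 + 0.12 + 0.06 + 0.15 + 0.16 = 0.79.
E[Z | Z ∈ {-1, 2, 5, 8, 9, 10}] = [(-1)·0.16 + 2·0.14 + 5·0.12 + 8·0.06 + 9·0.15 + 10·0.16] / 0.79
 = 4.15 / 0.79
 = 415/79

5.2532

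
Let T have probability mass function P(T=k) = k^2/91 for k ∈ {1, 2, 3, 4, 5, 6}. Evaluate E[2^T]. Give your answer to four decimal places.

37.9121

E[2^T] = Σ 2^t·P(T=t)
 = 2·1/91 + 4·4/91 + 8·9/91 + 16·16/91 + 32·25/91 + 64·36/91
 = 2/91 + 16/91 + 72/91 + 256/91 + 800/91 + 2304/91
 = 3450/91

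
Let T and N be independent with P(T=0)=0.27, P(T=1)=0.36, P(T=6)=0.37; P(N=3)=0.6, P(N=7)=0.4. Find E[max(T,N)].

E[max(T,N)] = Σ_t Σ_n max(t,n) · P(T=t)P(N=n)
 = 3·0.162 + 7·0.108 + 3·0.216 + 7·0.144 + 6·0.222 + 7·0.148
 = 0.486 + 0.756 + 0.648 + 1.008 + 1.332 + 1.036
 = 5.266

5.266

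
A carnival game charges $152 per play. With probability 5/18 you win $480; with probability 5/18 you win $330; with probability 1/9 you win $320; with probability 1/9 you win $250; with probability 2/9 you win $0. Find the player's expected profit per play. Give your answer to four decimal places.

136.3333

E[payout] = 480·5/18 + 330·5/18 + 320·1/9 + 250·1/9 + 0·2/9
 = 400/3 + 275/3 + 320/9 + 250/9 + 0
 = 865/3
Net = 865/3 - 152 = 409/3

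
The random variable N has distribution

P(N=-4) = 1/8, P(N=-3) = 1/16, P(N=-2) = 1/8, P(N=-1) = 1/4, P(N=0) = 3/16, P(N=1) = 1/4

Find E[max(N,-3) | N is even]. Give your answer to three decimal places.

-1.429

P(N is even) = 1/8 + 1/8 + 3/16 = 7/16.
E[max(N,-3) | N is even] = [(-3)·1/8 + (-2)·1/8 + 0·3/16] / (7/16)
 = -5/8 / (7/16)
 = -10/7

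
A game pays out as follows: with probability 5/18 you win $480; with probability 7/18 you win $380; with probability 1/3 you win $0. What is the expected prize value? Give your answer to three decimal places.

281.111

E[payout] = 480·5/18 + 380·7/18 + 0·1/3
 = 400/3 + 1330/9 + 0
 = 2530/9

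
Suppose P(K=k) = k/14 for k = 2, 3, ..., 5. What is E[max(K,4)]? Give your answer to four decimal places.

4.3571

E[max(K,4)] = Σ max(k,4)·P(K=k)
 = 4·1/7 + 4·3/14 + 4·2/7 + 5·5/14
 = 4/7 + 6/7 + 8/7 + 25/14
 = 61/14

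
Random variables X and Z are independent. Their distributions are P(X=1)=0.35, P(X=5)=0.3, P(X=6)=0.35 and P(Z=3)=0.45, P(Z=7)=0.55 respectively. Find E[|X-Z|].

E[|X-Z|] = Σ_x Σ_z |x-z| · P(X=x)P(Z=z)
 = 2·0.1575 + 6·0.1925 + 2·0.135 + 2·0.165 + 3·0.1575 + 1·0.1925
 = 0.315 + 1.155 + 0.27 + 0.33 + 0.4725 + 0.1925
 = 2.735

2.735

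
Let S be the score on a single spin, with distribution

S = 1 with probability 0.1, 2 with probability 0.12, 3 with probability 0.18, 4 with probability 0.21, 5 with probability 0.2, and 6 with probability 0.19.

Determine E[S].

3.86

E[S] = Σ s·P(S=s)
 = 1·0.1 + 2·0.12 + 3·0.18 + 4·0.21 + 5·0.2 + 6·0.19
 = 0.1 + 0.24 + 0.54 + 0.84 + 1 + 1.14
 = 3.86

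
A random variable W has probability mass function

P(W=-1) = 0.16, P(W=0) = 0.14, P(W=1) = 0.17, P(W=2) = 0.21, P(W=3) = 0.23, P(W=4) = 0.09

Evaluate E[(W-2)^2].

2.76

E[(W-2)^2] = Σ (w-2)^2·P(W=w)
 = 9·0.16 + 4·0.14 + 1·0.17 + 0·0.21 + 1·0.23 + 4·0.09
 = 1.44 + 0.56 + 0.17 + 0 + 0.23 + 0.36
 = 2.76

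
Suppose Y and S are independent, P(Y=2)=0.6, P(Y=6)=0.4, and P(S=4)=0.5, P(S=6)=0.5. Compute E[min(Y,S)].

E[min(Y,S)] = Σ_y Σ_s min(y,s) · P(Y=y)P(S=s)
 = 2·0.3 + 2·0.3 + 4·0.2 + 6·0.2
 = 0.6 + 0.6 + 0.8 + 1.2
 = 3.2

3.2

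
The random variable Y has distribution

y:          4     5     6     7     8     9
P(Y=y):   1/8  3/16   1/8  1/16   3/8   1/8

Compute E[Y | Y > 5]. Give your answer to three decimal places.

P(Y > 5) = 1/8 + 1/16 + 3/8 + 1/8 = 11/16.
E[Y | Y > 5] = [6·1/8 + 7·1/16 + 8·3/8 + 9·1/8] / (11/16)
 = 85/16 / (11/16)
 = 85/11

7.727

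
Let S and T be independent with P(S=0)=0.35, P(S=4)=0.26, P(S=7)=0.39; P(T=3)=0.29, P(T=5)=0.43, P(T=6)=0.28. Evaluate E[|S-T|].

2.8748

E[|S-T|] = Σ_s Σ_t |s-t| · P(S=s)P(T=t)
 = 3·0.1015 + 5·0.1505 + 6·0.098 + 1·0.0754 + 1·0.1118 + 2·0.0728 + 4·0.1131 + 2·0.1677 + 1·0.1092
 = 0.3045 + 0.7525 + 0.588 + 0.0754 + 0.1118 + 0.1456 + 0.4524 + 0.3354 + 0.1092
 = 2.8748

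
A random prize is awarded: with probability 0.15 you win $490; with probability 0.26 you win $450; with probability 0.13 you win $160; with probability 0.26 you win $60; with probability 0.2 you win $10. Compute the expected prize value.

228.9

E[payout] = 490·0.15 + 450·0.26 + 160·0.13 + 60·0.26 + 10·0.2
 = 73.5 + 117 + 20.8 + 15.6 + 2
 = 228.9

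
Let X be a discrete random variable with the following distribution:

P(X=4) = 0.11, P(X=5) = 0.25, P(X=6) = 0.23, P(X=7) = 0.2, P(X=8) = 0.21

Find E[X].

E[X] = Σ x·P(X=x)
 = 4·0.11 + 5·0.25 + 6·0.23 + 7·0.2 + 8·0.21
 = 0.44 + 1.25 + 1.38 + 1.4 + 1.68
 = 6.15

6.15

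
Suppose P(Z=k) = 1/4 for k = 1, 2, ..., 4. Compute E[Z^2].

7.5

E[Z^2] = Σ z^2·P(Z=z)
 = 1·1/4 + 4·1/4 + 9·1/4 + 16·1/4
 = 1/4 + 1 + 9/4 + 4
 = 15/2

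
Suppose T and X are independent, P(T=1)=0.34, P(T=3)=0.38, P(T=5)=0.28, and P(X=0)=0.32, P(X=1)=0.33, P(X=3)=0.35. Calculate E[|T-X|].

1.976

E[|T-X|] = Σ_t Σ_x |t-x| · P(T=t)P(X=x)
 = 1·0.1088 + 0·0.1122 + 2·0.119 + 3·0.1216 + 2·0.1254 + 0·0.133 + 5·0.0896 + 4·0.0924 + 2·0.098
 = 0.1088 + 0 + 0.238 + 0.3648 + 0.2508 + 0 + 0.448 + 0.3696 + 0.196
 = 1.976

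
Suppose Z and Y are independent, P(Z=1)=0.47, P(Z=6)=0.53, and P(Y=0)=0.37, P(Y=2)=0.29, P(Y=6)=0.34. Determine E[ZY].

E[ZY] = Σ_z Σ_y zy · P(Z=z)P(Y=y)
 = 0·0.1739 + 2·0.1363 + 6·0.1598 + 0·0.1961 + 12·0.1537 + 36·0.1802
 = 0 + 0.2726 + 0.9588 + 0 + 1.8444 + 6.4872
 = 9.563

9.563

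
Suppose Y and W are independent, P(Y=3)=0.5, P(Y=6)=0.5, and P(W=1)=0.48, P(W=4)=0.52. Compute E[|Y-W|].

E[|Y-W|] = Σ_y Σ_w |y-w| · P(Y=y)P(W=w)
 = 2·0.24 + 1·0.26 + 5·0.24 + 2·0.26
 = 0.48 + 0.26 + 1.2 + 0.52
 = 2.46

2.46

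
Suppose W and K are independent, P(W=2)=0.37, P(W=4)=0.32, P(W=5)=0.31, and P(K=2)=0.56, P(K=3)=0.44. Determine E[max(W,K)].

3.7328

E[max(W,K)] = Σ_w Σ_k max(w,k) · P(W=w)P(K=k)
 = 2·0.2072 + 3·0.1628 + 4·0.1792 + 4·0.1408 + 5·0.1736 + 5·0.1364
 = 0.4144 + 0.4884 + 0.7168 + 0.5632 + 0.868 + 0.682
 = 3.7328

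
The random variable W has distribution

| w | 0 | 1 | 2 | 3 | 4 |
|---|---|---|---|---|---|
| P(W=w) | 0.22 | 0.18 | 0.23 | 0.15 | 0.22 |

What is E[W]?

E[W] = Σ w·P(W=w)
 = 0·0.22 + 1·0.18 + 2·0.23 + 3·0.15 + 4·0.22
 = 0 + 0.18 + 0.46 + 0.45 + 0.88
 = 1.97

1.97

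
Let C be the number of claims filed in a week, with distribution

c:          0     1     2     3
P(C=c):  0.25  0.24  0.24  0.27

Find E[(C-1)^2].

E[(C-1)^2] = Σ (c-1)^2·P(C=c)
 = 1·0.25 + 0·0.24 + 1·0.24 + 4·0.27
 = 0.25 + 0 + 0.24 + 1.08
 = 1.57

1.57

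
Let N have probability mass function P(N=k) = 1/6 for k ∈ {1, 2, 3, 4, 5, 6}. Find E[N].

E[N] = Σ n·P(N=n)
 = 1·1/6 + 2·1/6 + 3·1/6 + 4·1/6 + 5·1/6 + 6·1/6
 = 1/6 + 1/3 + 1/2 + 2/3 + 5/6 + 1
 = 7/2

3.5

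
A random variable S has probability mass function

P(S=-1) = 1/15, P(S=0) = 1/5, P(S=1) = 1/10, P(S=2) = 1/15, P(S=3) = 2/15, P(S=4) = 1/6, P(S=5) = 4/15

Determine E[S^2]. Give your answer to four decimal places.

10.9667

E[S^2] = Σ s^2·P(S=s)
 = 1·1/15 + 0·1/5 + 1·1/10 + 4·1/15 + 9·2/15 + 16·1/6 + 25·4/15
 = 1/15 + 0 + 1/10 + 4/15 + 6/5 + 8/3 + 20/3
 = 329/30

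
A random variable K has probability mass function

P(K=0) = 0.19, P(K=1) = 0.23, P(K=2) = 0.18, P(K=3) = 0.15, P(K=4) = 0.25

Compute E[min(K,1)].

0.81

E[min(K,1)] = Σ min(k,1)·P(K=k)
 = 0·0.19 + 1·0.23 + 1·0.18 + 1·0.15 + 1·0.25
 = 0 + 0.23 + 0.18 + 0.15 + 0.25
 = 0.81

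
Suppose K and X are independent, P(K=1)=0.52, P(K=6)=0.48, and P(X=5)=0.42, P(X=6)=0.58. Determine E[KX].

E[KX] = Σ_k Σ_x kx · P(K=k)P(X=x)
 = 5·0.2184 + 6·0.3016 + 30·0.2016 + 36·0.2784
 = 1.092 + 1.8096 + 6.048 + 10.0224
 = 18.972

18.972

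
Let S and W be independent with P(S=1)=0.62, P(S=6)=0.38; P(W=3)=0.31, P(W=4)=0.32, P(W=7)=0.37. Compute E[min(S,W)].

2.3034

E[min(S,W)] = Σ_s Σ_w min(s,w) · P(S=s)P(W=w)
 = 1·0.1922 + 1·0.1984 + 1·0.2294 + 3·0.1178 + 4·0.1216 + 6·0.1406
 = 0.1922 + 0.1984 + 0.2294 + 0.3534 + 0.4864 + 0.8436
 = 2.3034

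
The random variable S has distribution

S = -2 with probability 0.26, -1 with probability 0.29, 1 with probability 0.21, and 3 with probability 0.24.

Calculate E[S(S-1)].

3.58

E[S(S-1)] = Σ s(s-1)·P(S=s)
 = 6·0.26 + 2·0.29 + 0·0.21 + 6·0.24
 = 1.56 + 0.58 + 0 + 1.44
 = 3.58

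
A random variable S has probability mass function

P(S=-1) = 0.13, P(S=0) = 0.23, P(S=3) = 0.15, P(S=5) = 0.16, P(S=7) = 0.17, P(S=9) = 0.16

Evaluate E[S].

3.75

E[S] = Σ s·P(S=s)
 = (-1)·0.13 + 0·0.23 + 3·0.15 + 5·0.16 + 7·0.17 + 9·0.16
 = (-0.13) + 0 + 0.45 + 0.8 + 1.19 + 1.44
 = 3.75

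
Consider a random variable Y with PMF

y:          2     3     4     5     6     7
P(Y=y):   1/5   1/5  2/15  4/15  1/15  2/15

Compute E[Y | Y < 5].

2.875

P(Y < 5) = 1/5 + 1/5 + 2/15 = 8/15.
E[Y | Y < 5] = [2·1/5 + 3·1/5 + 4·2/15] / (8/15)
 = 23/15 / (8/15)
 = 23/8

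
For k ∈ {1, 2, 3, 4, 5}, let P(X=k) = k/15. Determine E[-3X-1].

E[-3X-1] = Σ (-3x-1)·P(X=x)
 = (-4)·1/15 + (-7)·2/15 + (-10)·1/5 + (-13)·4/15 + (-16)·1/3
 = (-4/15) + (-14/15) + (-2) + (-52/15) + (-16/3)
 = -12

-12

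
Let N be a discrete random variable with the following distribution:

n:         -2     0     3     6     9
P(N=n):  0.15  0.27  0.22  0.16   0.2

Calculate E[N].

3.12

E[N] = Σ n·P(N=n)
 = (-2)·0.15 + 0·0.27 + 3·0.22 + 6·0.16 + 9·0.2
 = (-0.3) + 0 + 0.66 + 0.96 + 1.8
 = 3.12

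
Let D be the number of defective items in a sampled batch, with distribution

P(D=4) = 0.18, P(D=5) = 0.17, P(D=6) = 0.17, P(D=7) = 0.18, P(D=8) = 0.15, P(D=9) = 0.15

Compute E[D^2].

43.82

E[D^2] = Σ d^2·P(D=d)
 = 16·0.18 + 25·0.17 + 36·0.17 + 49·0.18 + 64·0.15 + 81·0.15
 = 2.88 + 4.25 + 6.12 + 8.82 + 9.6 + 12.15
 = 43.82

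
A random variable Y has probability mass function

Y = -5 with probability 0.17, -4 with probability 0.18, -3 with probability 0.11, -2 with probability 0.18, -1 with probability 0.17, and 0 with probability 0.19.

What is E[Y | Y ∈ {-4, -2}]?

P(Y ∈ {-4, -2}) = 0.18 + 0.18 = 0.36.
E[Y | Y ∈ {-4, -2}] = [(-4)·0.18 + (-2)·0.18] / 0.36
 = -1.08 / 0.36
 = -3

-3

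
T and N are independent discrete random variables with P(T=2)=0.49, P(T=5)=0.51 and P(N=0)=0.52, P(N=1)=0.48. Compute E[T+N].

E[T+N] = Σ_t Σ_n (t+n) · P(T=t)P(N=n)
 = 2·0.2548 + 3·0.2352 + 5·0.2652 + 6·0.2448
 = 0.5096 + 0.7056 + 1.326 + 1.4688
 = 4.01

4.01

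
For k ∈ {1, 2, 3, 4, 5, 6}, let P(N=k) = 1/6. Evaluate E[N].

E[N] = Σ n·P(N=n)
 = 1·1/6 + 2·1/6 + 3·1/6 + 4·1/6 + 5·1/6 + 6·1/6
 = 1/6 + 1/3 + 1/2 + 2/3 + 5/6 + 1
 = 7/2

3.5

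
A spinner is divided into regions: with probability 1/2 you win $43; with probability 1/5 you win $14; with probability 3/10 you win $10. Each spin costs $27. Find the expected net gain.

E[payout] = 43·1/2 + 14·1/5 + 10·3/10
 = 43/2 + 14/5 + 3
 = 273/10
Net = 273/10 - 27 = 3/10

0.3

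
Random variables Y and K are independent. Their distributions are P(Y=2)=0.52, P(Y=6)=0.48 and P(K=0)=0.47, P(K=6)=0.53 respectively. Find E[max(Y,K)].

E[max(Y,K)] = Σ_y Σ_k max(y,k) · P(Y=y)P(K=k)
 = 2·0.2444 + 6·0.2756 + 6·0.2256 + 6·0.2544
 = 0.4888 + 1.6536 + 1.3536 + 1.5264
 = 5.0224

5.0224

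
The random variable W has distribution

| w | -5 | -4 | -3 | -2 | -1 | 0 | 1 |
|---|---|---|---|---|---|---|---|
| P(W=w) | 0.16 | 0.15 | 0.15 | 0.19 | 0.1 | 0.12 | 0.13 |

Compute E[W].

E[W] = Σ w·P(W=w)
 = (-5)·0.16 + (-4)·0.15 + (-3)·0.15 + (-2)·0.19 + (-1)·0.1 + 0·0.12 + 1·0.13
 = (-0.8) + (-0.6) + (-0.45) + (-0.38) + (-0.1) + 0 + 0.13
 = -2.2

-2.2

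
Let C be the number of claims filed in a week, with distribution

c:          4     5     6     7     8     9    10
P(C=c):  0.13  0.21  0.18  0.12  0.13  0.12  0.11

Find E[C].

6.71

E[C] = Σ c·P(C=c)
 = 4·0.13 + 5·0.21 + 6·0.18 + 7·0.12 + 8·0.13 + 9·0.12 + 10·0.11
 = 0.52 + 1.05 + 1.08 + 0.84 + 1.04 + 1.08 + 1.1
 = 6.71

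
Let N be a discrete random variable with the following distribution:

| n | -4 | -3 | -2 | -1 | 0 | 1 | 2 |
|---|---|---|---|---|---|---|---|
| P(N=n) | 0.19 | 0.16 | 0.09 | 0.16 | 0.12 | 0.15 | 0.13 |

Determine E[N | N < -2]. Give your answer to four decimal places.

-3.5429

P(N < -2) = 0.19 + 0.16 = 0.35.
E[N | N < -2] = [(-4)·0.19 + (-3)·0.16] / 0.35
 = -1.24 / 0.35
 = -124/35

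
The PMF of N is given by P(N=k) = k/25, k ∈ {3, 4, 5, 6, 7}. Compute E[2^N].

E[2^N] = Σ 2^n·P(N=n)
 = 8·3/25 + 16·4/25 + 32·1/5 + 64·6/25 + 128·7/25
 = 24/25 + 64/25 + 32/5 + 384/25 + 896/25
 = 1528/25

61.12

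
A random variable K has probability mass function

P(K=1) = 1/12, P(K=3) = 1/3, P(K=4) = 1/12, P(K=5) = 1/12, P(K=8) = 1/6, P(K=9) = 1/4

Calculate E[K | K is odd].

5

P(K is odd) = 1/12 + 1/3 + 1/12 + 1/4 = 3/4.
E[K | K is odd] = [1·1/12 + 3·1/3 + 5·1/12 + 9·1/4] / (3/4)
 = 15/4 / (3/4)
 = 5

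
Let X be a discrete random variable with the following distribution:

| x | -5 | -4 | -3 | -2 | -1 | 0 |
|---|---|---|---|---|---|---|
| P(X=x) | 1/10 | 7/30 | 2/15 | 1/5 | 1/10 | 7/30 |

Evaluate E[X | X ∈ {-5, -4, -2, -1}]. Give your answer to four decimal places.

P(X ∈ {-5, -4, -2, -1}) = 1/10 + 7/30 + 1/5 + 1/10 = 19/30.
E[X | X ∈ {-5, -4, -2, -1}] = [(-5)·1/10 + (-4)·7/30 + (-2)·1/5 + (-1)·1/10] / (19/30)
 = -29/15 / (19/30)
 = -58/19

-3.0526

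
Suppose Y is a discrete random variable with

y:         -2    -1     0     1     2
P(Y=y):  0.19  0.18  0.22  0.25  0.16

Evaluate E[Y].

E[Y] = Σ y·P(Y=y)
 = (-2)·0.19 + (-1)·0.18 + 0·0.22 + 1·0.25 + 2·0.16
 = (-0.38) + (-0.18) + 0 + 0.25 + 0.32
 = 0.01

0.01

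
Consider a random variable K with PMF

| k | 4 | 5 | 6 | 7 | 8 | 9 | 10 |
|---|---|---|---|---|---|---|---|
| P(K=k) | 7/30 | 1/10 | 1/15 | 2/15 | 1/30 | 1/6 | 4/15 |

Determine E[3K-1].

20.6

E[3K-1] = Σ (3k-1)·P(K=k)
 = 11·7/30 + 14·1/10 + 17·1/15 + 20·2/15 + 23·1/30 + 26·1/6 + 29·4/15
 = 77/30 + 7/5 + 17/15 + 8/3 + 23/30 + 13/3 + 116/15
 = 103/5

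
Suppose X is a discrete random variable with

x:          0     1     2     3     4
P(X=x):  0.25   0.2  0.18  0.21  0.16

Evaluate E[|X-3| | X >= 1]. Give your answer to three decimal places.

P(X >= 1) = 0.2 + 0.18 + 0.21 + 0.16 = 0.75.
E[|X-3| | X >= 1] = [2·0.2 + 1·0.18 + 0·0.21 + 1·0.16] / 0.75
 = 0.74 / 0.75
 = 74/75

0.987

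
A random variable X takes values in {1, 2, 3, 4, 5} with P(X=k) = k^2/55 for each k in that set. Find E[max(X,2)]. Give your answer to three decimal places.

4.109

E[max(X,2)] = Σ max(x,2)·P(X=x)
 = 2·1/55 + 2·4/55 + 3·9/55 + 4·16/55 + 5·5/11
 = 2/55 + 8/55 + 27/55 + 64/55 + 25/11
 = 226/55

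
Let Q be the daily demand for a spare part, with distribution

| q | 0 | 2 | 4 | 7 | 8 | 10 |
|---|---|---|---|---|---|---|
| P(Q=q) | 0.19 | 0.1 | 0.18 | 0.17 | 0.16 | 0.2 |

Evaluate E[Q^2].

41.85

E[Q^2] = Σ q^2·P(Q=q)
 = 0·0.19 + 4·0.1 + 16·0.18 + 49·0.17 + 64·0.16 + 100·0.2
 = 0 + 0.4 + 2.88 + 8.33 + 10.24 + 20
 = 41.85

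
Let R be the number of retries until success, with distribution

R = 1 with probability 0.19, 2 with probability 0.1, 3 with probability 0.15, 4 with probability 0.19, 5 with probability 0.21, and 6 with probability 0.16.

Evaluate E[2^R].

21.98

E[2^R] = Σ 2^r·P(R=r)
 = 2·0.19 + 4·0.1 + 8·0.15 + 16·0.19 + 32·0.21 + 64·0.16
 = 0.38 + 0.4 + 1.2 + 3.04 + 6.72 + 10.24
 = 21.98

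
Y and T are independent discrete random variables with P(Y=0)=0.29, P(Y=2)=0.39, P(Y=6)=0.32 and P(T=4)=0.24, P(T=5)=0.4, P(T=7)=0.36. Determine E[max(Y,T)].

5.7616

E[max(Y,T)] = Σ_y Σ_t max(y,t) · P(Y=y)P(T=t)
 = 4·0.0696 + 5·0.116 + 7·0.1044 + 4·0.0936 + 5·0.156 + 7·0.1404 + 6·0.0768 + 6·0.128 + 7·0.1152
 = 0.2784 + 0.58 + 0.7308 + 0.3744 + 0.78 + 0.9828 + 0.4608 + 0.768 + 0.8064
 = 5.7616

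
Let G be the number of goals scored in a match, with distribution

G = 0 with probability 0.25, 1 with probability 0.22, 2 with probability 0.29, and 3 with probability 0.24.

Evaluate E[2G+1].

E[2G+1] = Σ (2g+1)·P(G=g)
 = 1·0.25 + 3·0.22 + 5·0.29 + 7·0.24
 = 0.25 + 0.66 + 1.45 + 1.68
 = 4.04

4.04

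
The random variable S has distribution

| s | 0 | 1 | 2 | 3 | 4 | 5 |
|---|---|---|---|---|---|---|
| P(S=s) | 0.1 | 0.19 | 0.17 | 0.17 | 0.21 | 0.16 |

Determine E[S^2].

E[S^2] = Σ s^2·P(S=s)
 = 0·0.1 + 1·0.19 + 4·0.17 + 9·0.17 + 16·0.21 + 25·0.16
 = 0 + 0.19 + 0.68 + 1.53 + 3.36 + 4
 = 9.76

9.76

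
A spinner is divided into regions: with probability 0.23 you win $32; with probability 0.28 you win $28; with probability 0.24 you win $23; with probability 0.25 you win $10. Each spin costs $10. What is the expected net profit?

E[payout] = 32·0.23 + 28·0.28 + 23·0.24 + 10·0.25
 = 7.36 + 7.84 + 5.52 + 2.5
 = 23.22
Net = 23.22 - 10 = 13.22

13.22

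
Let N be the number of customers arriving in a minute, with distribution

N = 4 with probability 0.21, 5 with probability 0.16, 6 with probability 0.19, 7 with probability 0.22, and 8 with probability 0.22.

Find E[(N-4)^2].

6.42

E[(N-4)^2] = Σ (n-4)^2·P(N=n)
 = 0·0.21 + 1·0.16 + 4·0.19 + 9·0.22 + 16·0.22
 = 0 + 0.16 + 0.76 + 1.98 + 3.52
 = 6.42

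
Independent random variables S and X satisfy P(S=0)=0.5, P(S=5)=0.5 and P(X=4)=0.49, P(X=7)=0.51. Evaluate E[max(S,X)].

5.775

E[max(S,X)] = Σ_s Σ_x max(s,x) · P(S=s)P(X=x)
 = 4·0.245 + 7·0.255 + 5·0.245 + 7·0.255
 = 0.98 + 1.785 + 1.225 + 1.785
 = 5.775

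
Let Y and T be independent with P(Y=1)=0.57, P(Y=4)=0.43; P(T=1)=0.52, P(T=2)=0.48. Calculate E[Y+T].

E[Y+T] = Σ_y Σ_t (y+t) · P(Y=y)P(T=t)
 = 2·0.2964 + 3·0.2736 + 5·0.2236 + 6·0.2064
 = 0.5928 + 0.8208 + 1.118 + 1.2384
 = 3.77

3.77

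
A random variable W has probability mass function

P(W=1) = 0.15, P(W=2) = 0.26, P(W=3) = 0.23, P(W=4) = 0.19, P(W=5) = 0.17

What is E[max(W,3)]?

3.53

E[max(W,3)] = Σ max(w,3)·P(W=w)
 = 3·0.15 + 3·0.26 + 3·0.23 + 4·0.19 + 5·0.17
 = 0.45 + 0.78 + 0.69 + 0.76 + 0.85
 = 3.53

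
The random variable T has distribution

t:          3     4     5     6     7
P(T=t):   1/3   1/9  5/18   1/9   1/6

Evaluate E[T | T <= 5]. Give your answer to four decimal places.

P(T <= 5) = 1/3 + 1/9 + 5/18 = 13/18.
E[T | T <= 5] = [3·1/3 + 4·1/9 + 5·5/18] / (13/18)
 = 17/6 / (13/18)
 = 51/13

3.9231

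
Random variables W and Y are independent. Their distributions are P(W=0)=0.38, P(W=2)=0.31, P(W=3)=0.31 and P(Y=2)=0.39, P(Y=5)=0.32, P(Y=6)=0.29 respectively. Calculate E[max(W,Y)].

4.2409

E[max(W,Y)] = Σ_w Σ_y max(w,y) · P(W=w)P(Y=y)
 = 2·0.1482 + 5·0.1216 + 6·0.1102 + 2·0.1209 + 5·0.0992 + 6·0.0899 + 3·0.1209 + 5·0.0992 + 6·0.0899
 = 0.2964 + 0.608 + 0.6612 + 0.2418 + 0.496 + 0.5394 + 0.3627 + 0.496 + 0.5394
 = 4.2409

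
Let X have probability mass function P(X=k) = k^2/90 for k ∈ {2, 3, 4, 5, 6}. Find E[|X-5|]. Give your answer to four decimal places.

E[|X-5|] = Σ |x-5|·P(X=x)
 = 3·2/45 + 2·1/10 + 1·8/45 + 0·5/18 + 1·2/5
 = 2/15 + 1/5 + 8/45 + 0 + 2/5
 = 41/45

0.9111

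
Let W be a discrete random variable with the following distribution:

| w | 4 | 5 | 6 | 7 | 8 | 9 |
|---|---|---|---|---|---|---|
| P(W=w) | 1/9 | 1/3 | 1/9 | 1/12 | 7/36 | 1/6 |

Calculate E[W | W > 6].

8.1875

P(W > 6) = 1/12 + 7/36 + 1/6 = 4/9.
E[W | W > 6] = [7·1/12 + 8·7/36 + 9·1/6] / (4/9)
 = 131/36 / (4/9)
 = 131/16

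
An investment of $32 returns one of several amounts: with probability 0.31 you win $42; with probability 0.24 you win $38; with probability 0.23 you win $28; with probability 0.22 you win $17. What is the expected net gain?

E[payout] = 42·0.31 + 38·0.24 + 28·0.23 + 17·0.22
 = 13.02 + 9.12 + 6.44 + 3.74
 = 32.32
Net = 32.32 - 32 = 0.32

0.32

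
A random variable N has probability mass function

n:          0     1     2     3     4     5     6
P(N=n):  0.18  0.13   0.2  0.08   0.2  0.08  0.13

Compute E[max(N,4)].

4.34

E[max(N,4)] = Σ max(n,4)·P(N=n)
 = 4·0.18 + 4·0.13 + 4·0.2 + 4·0.08 + 4·0.2 + 5·0.08 + 6·0.13
 = 0.72 + 0.52 + 0.8 + 0.32 + 0.8 + 0.4 + 0.78
 = 4.34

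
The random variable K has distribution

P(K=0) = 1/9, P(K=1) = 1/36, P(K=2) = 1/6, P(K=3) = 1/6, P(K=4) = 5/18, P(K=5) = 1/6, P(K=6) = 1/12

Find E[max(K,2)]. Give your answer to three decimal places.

E[max(K,2)] = Σ max(k,2)·P(K=k)
 = 2·1/9 + 2·1/36 + 2·1/6 + 3·1/6 + 4·5/18 + 5·1/6 + 6·1/12
 = 2/9 + 1/18 + 1/3 + 1/2 + 10/9 + 5/6 + 1/2
 = 32/9

3.556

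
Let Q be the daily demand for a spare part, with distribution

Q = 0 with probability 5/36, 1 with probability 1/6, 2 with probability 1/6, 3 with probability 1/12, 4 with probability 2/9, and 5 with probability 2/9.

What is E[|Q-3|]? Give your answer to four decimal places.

E[|Q-3|] = Σ |q-3|·P(Q=q)
 = 3·5/36 + 2·1/6 + 1·1/6 + 0·1/12 + 1·2/9 + 2·2/9
 = 5/12 + 1/3 + 1/6 + 0 + 2/9 + 4/9
 = 19/12

1.5833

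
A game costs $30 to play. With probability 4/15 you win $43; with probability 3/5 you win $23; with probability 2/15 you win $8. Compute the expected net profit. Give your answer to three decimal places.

E[payout] = 43·4/15 + 23·3/5 + 8·2/15
 = 172/15 + 69/5 + 16/15
 = 79/3
Net = 79/3 - 30 = -11/3

-3.667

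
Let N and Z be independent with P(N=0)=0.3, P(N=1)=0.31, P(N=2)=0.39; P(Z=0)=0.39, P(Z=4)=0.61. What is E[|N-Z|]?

E[|N-Z|] = Σ_n Σ_z |n-z| · P(N=n)P(Z=z)
 = 0·0.117 + 4·0.183 + 1·0.1209 + 3·0.1891 + 2·0.1521 + 2·0.2379
 = 0 + 0.732 + 0.1209 + 0.5673 + 0.3042 + 0.4758
 = 2.2002

2.2002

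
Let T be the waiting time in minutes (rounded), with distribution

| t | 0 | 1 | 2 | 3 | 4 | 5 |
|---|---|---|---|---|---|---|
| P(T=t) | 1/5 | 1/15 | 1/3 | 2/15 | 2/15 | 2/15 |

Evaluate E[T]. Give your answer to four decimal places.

E[T] = Σ t·P(T=t)
 = 0·1/5 + 1·1/15 + 2·1/3 + 3·2/15 + 4·2/15 + 5·2/15
 = 0 + 1/15 + 2/3 + 2/5 + 8/15 + 2/3
 = 7/3

2.3333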